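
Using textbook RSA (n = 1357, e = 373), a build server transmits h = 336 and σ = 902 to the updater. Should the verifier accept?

σ^2 ≡ 902^2 = 813604 ≡ 761
σ^4 ≡ 761^2 = 579121 ≡ 1039
σ^8 ≡ 1039^2 = 1079521 ≡ 706
σ^16 ≡ 706^2 = 498436 ≡ 417
σ^32 ≡ 417^2 = 173889 ≡ 193
σ^64 ≡ 193^2 = 37249 ≡ 610
σ^128 ≡ 610^2 = 372100 ≡ 282
σ^256 ≡ 282^2 = 79524 ≡ 818
373 = 256 + 64 + 32 + 16 + 4 + 1, so σ^373 ≡ 818·610·193·417·1039·902 ≡ 336 (mod 1357)
Since 336 equals the digest 336, verification succeeds.

accept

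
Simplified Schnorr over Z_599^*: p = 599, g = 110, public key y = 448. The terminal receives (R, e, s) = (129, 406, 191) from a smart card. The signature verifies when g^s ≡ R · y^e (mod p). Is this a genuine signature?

g^s mod p:
Squares mod 599: 110^1≡110, 110^2≡120, 110^4≡24, 110^8≡576, 110^16≡529, 110^32≡108, 110^64≡283, 110^128≡422
191 = 128 + 32 + 16 + 8 + 4 + 2 + 1, so 110^191 ≡ 422·108·529·576·24·120·110 ≡ 356 (mod 599)
R · y^e mod p:
Squares mod 599: 448^1≡448, 448^2≡39, 448^4≡323, 448^8≡103, 448^16≡426, 448^32≡578, 448^64≡441, 448^128≡405, 448^256≡498
406 = 256 + 128 + 16 + 4 + 2, so 448^406 ≡ 498·405·426·323·39 ≡ 221 (mod 599)
129·221 = 28509 ≡ 356 (mod 599)
356 ≡ 356 (mod 599); signature holds.

genuine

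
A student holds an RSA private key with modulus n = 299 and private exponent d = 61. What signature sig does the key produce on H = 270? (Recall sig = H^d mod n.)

218

H^2 ≡ 270^2 = 72900 ≡ 243
H^4 ≡ 243^2 = 59049 ≡ 146
H^8 ≡ 146^2 = 21316 ≡ 87
H^16 ≡ 87^2 = 7569 ≡ 94
H^32 ≡ 94^2 = 8836 ≡ 165
61 = 32 + 16 + 8 + 4 + 1, so H^61 ≡ 165·94·87·146·270 ≡ 218 (mod 299)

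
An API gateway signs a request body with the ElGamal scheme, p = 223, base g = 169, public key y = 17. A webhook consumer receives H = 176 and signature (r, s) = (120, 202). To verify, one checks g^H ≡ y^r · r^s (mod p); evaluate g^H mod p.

Squares mod 223: 169^1≡169, 169^2≡17, 169^4≡66, 169^8≡119, 169^16≡112, 169^32≡56, 169^64≡14, 169^128≡196
176 = 128 + 32 + 16, so 169^176 ≡ 196·56·112 ≡ 136 (mod 223)

136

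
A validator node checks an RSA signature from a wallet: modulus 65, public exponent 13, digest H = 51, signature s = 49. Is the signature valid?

Squares mod 65: s^1≡49, s^2≡61, s^4≡16, s^8≡61
13 = 8 + 4 + 1, so s^13 ≡ 61·16·49 ≡ 49 (mod 65)
49 ≠ 51, so verification fails.

invalid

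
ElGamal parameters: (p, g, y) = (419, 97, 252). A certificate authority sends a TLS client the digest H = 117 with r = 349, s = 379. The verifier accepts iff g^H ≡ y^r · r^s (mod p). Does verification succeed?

fails

Left side g^H mod p:
97^2 = 9409 ≡ 191
97^4 ≡ 191^2 = 36481 ≡ 28
97^8 ≡ 28^2 = 784 ≡ 365
97^16 ≡ 365^2 = 133225 ≡ 402
97^32 ≡ 402^2 = 161604 ≡ 289
97^64 ≡ 289^2 = 83521 ≡ 140
117 = 64 + 32 + 16 + 4 + 1, so 97^117 ≡ 140·289·402·28·97 ≡ 341 (mod 419)
Right side y^r · r^s mod p:
252^2 = 63504 ≡ 235
252^4 ≡ 235^2 = 55225 ≡ 336
252^8 ≡ 336^2 = 112896 ≡ 185
252^16 ≡ 185^2 = 34225 ≡ 286
252^32 ≡ 286^2 = 81796 ≡ 91
252^64 ≡ 91^2 = 8281 ≡ 320
252^128 ≡ 320^2 = 102400 ≡ 164
252^256 ≡ 164^2 = 26896 ≡ 80
349 = 256 + 64 + 16 + 8 + 4 + 1, so 252^349 ≡ 80·320·286·185·336·252 ≡ 389 (mod 419)
349^2 = 121801 ≡ 291
349^4 ≡ 291^2 = 84681 ≡ 43
349^8 ≡ 43^2 = 1849 ≡ 173
349^16 ≡ 173^2 = 29929 ≡ 180
349^32 ≡ 180^2 = 32400 ≡ 137
349^64 ≡ 137^2 = 18769 ≡ 333
349^128 ≡ 333^2 = 110889 ≡ 273
349^256 ≡ 273^2 = 74529 ≡ 366
379 = 256 + 64 + 32 + 16 + 8 + 2 + 1, so 349^379 ≡ 366·333·137·180·173·291·349 ≡ 226 (mod 419)
389·226 = 87914 ≡ 343 (mod 419)
341 ≠ 343, so verification fails.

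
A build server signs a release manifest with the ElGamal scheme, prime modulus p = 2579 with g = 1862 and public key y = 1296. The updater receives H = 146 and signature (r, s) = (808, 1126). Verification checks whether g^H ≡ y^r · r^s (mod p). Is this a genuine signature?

genuine

Left side g^H mod p:
1862^2 = 3467044 ≡ 868
1862^4 ≡ 868^2 = 753424 ≡ 356
1862^8 ≡ 356^2 = 126736 ≡ 365
1862^16 ≡ 365^2 = 133225 ≡ 1696
1862^32 ≡ 1696^2 = 2876416 ≡ 831
1862^64 ≡ 831^2 = 690561 ≡ 1968
1862^128 ≡ 1968^2 = 3873024 ≡ 1945
146 = 128 + 16 + 2, so 1862^146 ≡ 1945·1696·868 ≡ 632 (mod 2579)
Right side y^r · r^s mod p:
1296^2 = 1679616 ≡ 687
1296^4 ≡ 687^2 = 471969 ≡ 12
1296^8 ≡ 12^2 = 144
1296^16 ≡ 144^2 = 20736 ≡ 104
1296^32 ≡ 104^2 = 10816 ≡ 500
1296^64 ≡ 500^2 = 250000 ≡ 2416
1296^128 ≡ 2416^2 = 5837056 ≡ 779
1296^256 ≡ 779^2 = 606841 ≡ 776
1296^512 ≡ 776^2 = 602176 ≡ 1269
808 = 512 + 256 + 32 + 8, so 1296^808 ≡ 1269·776·500·144 ≡ 1743 (mod 2579)
808^2 = 652864 ≡ 377
808^4 ≡ 377^2 = 142129 ≡ 284
808^8 ≡ 284^2 = 80656 ≡ 707
808^16 ≡ 707^2 = 499849 ≡ 2102
808^32 ≡ 2102^2 = 4418404 ≡ 577
808^64 ≡ 577^2 = 332929 ≡ 238
808^128 ≡ 238^2 = 56644 ≡ 2485
808^256 ≡ 2485^2 = 6175225 ≡ 1099
808^512 ≡ 1099^2 = 1207801 ≡ 829
808^1024 ≡ 829^2 = 687241 ≡ 1227
1126 = 1024 + 64 + 32 + 4 + 2, so 808^1126 ≡ 1227·238·577·284·377 ≡ 172 (mod 2579)
1743·172 = 299796 ≡ 632 (mod 2579)
632 ≡ 632 (mod 2579), so the signature is genuine.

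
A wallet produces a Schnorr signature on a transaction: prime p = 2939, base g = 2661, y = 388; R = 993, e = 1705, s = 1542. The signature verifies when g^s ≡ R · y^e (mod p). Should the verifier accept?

g^s mod p:
2661^1542 mod 2939 = 1376
R · y^e mod p:
388^1705 mod 2939 = 2284
993·2284 = 2268012 ≡ 2043 (mod 2939)
1376 ≠ 2043; the check fails.

reject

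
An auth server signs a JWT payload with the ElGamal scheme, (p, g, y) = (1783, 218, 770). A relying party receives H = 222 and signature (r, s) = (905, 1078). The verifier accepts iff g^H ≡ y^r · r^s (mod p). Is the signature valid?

valid

Left side g^H mod p:
Squares mod 1783: 218^1≡218, 218^2≡1166, 218^4≡910, 218^8≡788, 218^16≡460, 218^32≡1206, 218^64≡1291, 218^128≡1359
222 = 128 + 64 + 16 + 8 + 4 + 2, so 218^222 ≡ 1359·1291·460·788·910·1166 ≡ 1156 (mod 1783)
Right side y^r · r^s mod p:
Squares mod 1783: 770^1≡770, 770^2≡944, 770^4≡1419, 770^8≡554, 770^16≡240, 770^32≡544, 770^64≡1741, 770^128≡1764, 770^256≡361, 770^512≡162
905 = 512 + 256 + 128 + 8 + 1, so 770^905 ≡ 162·361·1764·554·770 ≡ 514 (mod 1783)
Squares mod 1783: 905^1≡905, 905^2≡628, 905^4≡341, 905^8≡386, 905^16≡1007, 905^32≡1305, 905^64≡260, 905^128≡1629, 905^256≡537, 905^512≡1306, 905^1024≡1088
1078 = 1024 + 32 + 16 + 4 + 2, so 905^1078 ≡ 1088·1305·1007·341·628 ≡ 30 (mod 1783)
514·30 = 15420 ≡ 1156 (mod 1783)
1156 ≡ 1156 (mod 1783), so the signature is genuine.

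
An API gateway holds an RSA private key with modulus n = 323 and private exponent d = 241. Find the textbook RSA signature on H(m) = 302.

81

(H(m))^2 ≡ 302^2 = 91204 ≡ 118
(H(m))^4 ≡ 118^2 = 13924 ≡ 35
(H(m))^8 ≡ 35^2 = 1225 ≡ 256
(H(m))^16 ≡ 256^2 = 65536 ≡ 290
(H(m))^32 ≡ 290^2 = 84100 ≡ 120
(H(m))^64 ≡ 120^2 = 14400 ≡ 188
(H(m))^128 ≡ 188^2 = 35344 ≡ 137
241 = 128 + 64 + 32 + 16 + 1, so (H(m))^241 ≡ 137·188·120·290·302 ≡ 81 (mod 323)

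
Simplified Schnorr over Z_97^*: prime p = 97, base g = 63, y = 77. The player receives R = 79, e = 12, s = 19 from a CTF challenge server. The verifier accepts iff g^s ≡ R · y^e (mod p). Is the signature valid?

g^s mod p:
63^2 = 3969 ≡ 89
63^4 ≡ 89^2 = 7921 ≡ 64
63^8 ≡ 64^2 = 4096 ≡ 22
63^16 ≡ 22^2 = 484 ≡ 96
19 = 16 + 2 + 1, so 63^19 ≡ 96·89·63 ≡ 19 (mod 97)
R · y^e mod p:
77^2 = 5929 ≡ 12
77^4 ≡ 12^2 = 144 ≡ 47
77^8 ≡ 47^2 = 2209 ≡ 75
12 = 8 + 4, so 77^12 ≡ 75·47 ≡ 33 (mod 97)
79·33 = 2607 ≡ 85 (mod 97)
19 ≠ 85; the check fails.

invalid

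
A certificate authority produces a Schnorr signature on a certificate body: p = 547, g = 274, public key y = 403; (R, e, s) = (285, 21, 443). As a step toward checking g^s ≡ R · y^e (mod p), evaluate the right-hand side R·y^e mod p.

7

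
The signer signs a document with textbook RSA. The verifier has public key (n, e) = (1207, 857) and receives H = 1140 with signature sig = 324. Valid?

yes

sig^857 mod 1207 = 1140
sig^857 mod 1207 = 1140 matches H.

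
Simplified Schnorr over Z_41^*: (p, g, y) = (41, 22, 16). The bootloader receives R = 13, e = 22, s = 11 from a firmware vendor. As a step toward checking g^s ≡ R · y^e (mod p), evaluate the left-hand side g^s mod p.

7

22^11 mod 41 = 7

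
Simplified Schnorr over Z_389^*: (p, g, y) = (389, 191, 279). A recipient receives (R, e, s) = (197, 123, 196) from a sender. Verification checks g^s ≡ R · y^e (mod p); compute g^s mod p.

85

Squares mod 389: 191^1≡191, 191^2≡304, 191^4≡223, 191^8≡326, 191^16≡79, 191^32≡17, 191^64≡289, 191^128≡275
196 = 128 + 64 + 4, so 191^196 ≡ 275·289·223 ≡ 85 (mod 389)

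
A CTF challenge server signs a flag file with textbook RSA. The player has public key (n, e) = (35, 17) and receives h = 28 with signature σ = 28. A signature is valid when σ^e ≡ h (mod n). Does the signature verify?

verifies

σ^2 ≡ 28^2 = 784 ≡ 14
σ^4 ≡ 14^2 = 196 ≡ 21
σ^8 ≡ 21^2 = 441 ≡ 21
σ^16 ≡ 21^2 = 441 ≡ 21
17 = 16 + 1, so σ^17 ≡ 21·28 ≡ 28 (mod 35)
σ^17 mod 35 = 28 matches h.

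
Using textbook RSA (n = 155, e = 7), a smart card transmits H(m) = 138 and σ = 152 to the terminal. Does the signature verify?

σ^7 mod 155 = 138
Since 138 equals the digest 138, verification succeeds.

verifies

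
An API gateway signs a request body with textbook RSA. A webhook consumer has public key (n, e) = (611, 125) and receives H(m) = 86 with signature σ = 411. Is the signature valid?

valid

σ^2 ≡ 411^2 = 168921 ≡ 285
σ^4 ≡ 285^2 = 81225 ≡ 573
σ^8 ≡ 573^2 = 328329 ≡ 222
σ^16 ≡ 222^2 = 49284 ≡ 404
σ^32 ≡ 404^2 = 163216 ≡ 79
σ^64 ≡ 79^2 = 6241 ≡ 131
125 = 64 + 32 + 16 + 8 + 4 + 1, so σ^125 ≡ 131·79·404·222·573·411 ≡ 86 (mod 611)
σ^125 mod 611 = 86 matches H(m).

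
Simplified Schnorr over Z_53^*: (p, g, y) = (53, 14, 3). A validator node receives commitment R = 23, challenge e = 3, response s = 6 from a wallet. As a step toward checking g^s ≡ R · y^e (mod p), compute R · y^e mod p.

3^3 mod 53 = 27
R · y^e ≡ 23·27 = 621 ≡ 38 (mod 53)

38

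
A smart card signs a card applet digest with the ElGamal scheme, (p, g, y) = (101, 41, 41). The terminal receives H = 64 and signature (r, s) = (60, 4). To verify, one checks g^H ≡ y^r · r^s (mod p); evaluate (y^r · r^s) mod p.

41^2 = 1681 ≡ 65
41^4 ≡ 65^2 = 4225 ≡ 84
41^8 ≡ 84^2 = 7056 ≡ 87
41^16 ≡ 87^2 = 7569 ≡ 95
41^32 ≡ 95^2 = 9025 ≡ 36
60 = 32 + 16 + 8 + 4, so 41^60 ≡ 36·95·87·84 ≡ 1 (mod 101)
60^2 = 3600 ≡ 65
60^4 ≡ 65^2 = 4225 ≡ 84
y^r · r^s ≡ 1·84 = 84 ≡ 84 (mod 101)

84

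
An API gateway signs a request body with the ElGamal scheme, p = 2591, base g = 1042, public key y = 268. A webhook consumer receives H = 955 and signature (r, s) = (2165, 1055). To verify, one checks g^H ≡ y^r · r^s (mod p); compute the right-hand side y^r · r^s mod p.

1189

268^2 = 71824 ≡ 1867
268^4 ≡ 1867^2 = 3485689 ≡ 794
268^8 ≡ 794^2 = 630436 ≡ 823
268^16 ≡ 823^2 = 677329 ≡ 1078
268^32 ≡ 1078^2 = 1162084 ≡ 1316
268^64 ≡ 1316^2 = 1731856 ≡ 1068
268^128 ≡ 1068^2 = 1140624 ≡ 584
268^256 ≡ 584^2 = 341056 ≡ 1635
268^512 ≡ 1635^2 = 2673225 ≡ 1904
268^1024 ≡ 1904^2 = 3625216 ≡ 407
268^2048 ≡ 407^2 = 165649 ≡ 2416
2165 = 2048 + 64 + 32 + 16 + 4 + 1, so 268^2165 ≡ 2416·1068·1316·1078·794·268 ≡ 1657 (mod 2591)
2165^2 = 4687225 ≡ 106
2165^4 ≡ 106^2 = 11236 ≡ 872
2165^8 ≡ 872^2 = 760384 ≡ 1221
2165^16 ≡ 1221^2 = 1490841 ≡ 1016
2165^32 ≡ 1016^2 = 1032256 ≡ 1038
2165^64 ≡ 1038^2 = 1077444 ≡ 2179
2165^128 ≡ 2179^2 = 4748041 ≡ 1329
2165^256 ≡ 1329^2 = 1766241 ≡ 1770
2165^512 ≡ 1770^2 = 3132900 ≡ 381
2165^1024 ≡ 381^2 = 145161 ≡ 65
1055 = 1024 + 16 + 8 + 4 + 2 + 1, so 2165^1055 ≡ 65·1016·1221·872·106·2165 ≡ 462 (mod 2591)
y^r · r^s ≡ 1657·462 = 765534 ≡ 1189 (mod 2591)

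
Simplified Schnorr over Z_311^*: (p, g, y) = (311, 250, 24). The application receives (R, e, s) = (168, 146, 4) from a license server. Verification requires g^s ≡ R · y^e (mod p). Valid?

no

g^s mod p:
250^2 = 62500 ≡ 300
250^4 ≡ 300^2 = 90000 ≡ 121
R · y^e mod p:
24^2 = 576 ≡ 265
24^4 ≡ 265^2 = 70225 ≡ 250
24^8 ≡ 250^2 = 62500 ≡ 300
24^16 ≡ 300^2 = 90000 ≡ 121
24^32 ≡ 121^2 = 14641 ≡ 24
24^64 ≡ 24^2 = 576 ≡ 265
24^128 ≡ 265^2 = 70225 ≡ 250
146 = 128 + 16 + 2, so 24^146 ≡ 250·121·265 ≡ 225 (mod 311)
168·225 = 37800 ≡ 169 (mod 311)
121 ≠ 169; the check fails.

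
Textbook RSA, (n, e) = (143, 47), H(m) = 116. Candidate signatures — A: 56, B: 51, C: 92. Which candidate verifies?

Candidate A: 56^47 mod 143 = 23
Candidate B: 51^47 mod 143 = 116
  → matches H(m) = 116
Candidate C: 92^47 mod 143 = 27

B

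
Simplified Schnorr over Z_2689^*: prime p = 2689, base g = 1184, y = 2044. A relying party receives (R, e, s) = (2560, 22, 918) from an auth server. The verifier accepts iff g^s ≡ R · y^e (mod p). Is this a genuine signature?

g^s mod p:
Squares mod 2689: 1184^1≡1184, 1184^2≡887, 1184^4≡1581, 1184^8≡1480, 1184^16≡1554, 1184^32≡194, 1184^64≡2679, 1184^128≡100, 1184^256≡1933, 1184^512≡1468
918 = 512 + 256 + 128 + 16 + 4 + 2, so 1184^918 ≡ 1468·1933·100·1554·1581·887 ≡ 2382 (mod 2689)
R · y^e mod p:
Squares mod 2689: 2044^1≡2044, 2044^2≡1919, 2044^4≡1320, 2044^8≡2617, 2044^16≡2495
22 = 16 + 4 + 2, so 2044^22 ≡ 2495·1320·1919 ≡ 2608 (mod 2689)
2560·2608 = 6676480 ≡ 2382 (mod 2689)
2382 ≡ 2382 (mod 2689); signature holds.

genuine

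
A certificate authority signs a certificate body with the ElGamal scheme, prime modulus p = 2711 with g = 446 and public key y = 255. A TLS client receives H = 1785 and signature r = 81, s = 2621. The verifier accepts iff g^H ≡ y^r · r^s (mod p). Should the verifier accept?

Left side g^H mod p:
Squares mod 2711: 446^1≡446, 446^2≡1013, 446^4≡1411, 446^8≡1047, 446^16≡965, 446^32≡1352, 446^64≡690, 446^128≡1675, 446^256≡2451, 446^512≡2536, 446^1024≡804
1785 = 1024 + 512 + 128 + 64 + 32 + 16 + 8 + 1, so 446^1785 ≡ 804·2536·1675·690·1352·965·1047·446 ≡ 2689 (mod 2711)
Right side y^r · r^s mod p:
Squares mod 2711: 255^1≡255, 255^2≡2672, 255^4≡1521, 255^8≡958, 255^16≡1446, 255^32≡735, 255^64≡736
81 = 64 + 16 + 1, so 255^81 ≡ 736·1446·255 ≡ 625 (mod 2711)
Squares mod 2711: 81^1≡81, 81^2≡1139, 81^4≡1463, 81^8≡1390, 81^16≡1868, 81^32≡367, 81^64≡1850, 81^128≡1218, 81^256≡607, 81^512≡2464, 81^1024≡1367, 81^2048≡810
2621 = 2048 + 512 + 32 + 16 + 8 + 4 + 1, so 81^2621 ≡ 810·2464·367·1868·1390·1463·81 ≡ 996 (mod 2711)
625·996 = 622500 ≡ 1681 (mod 2711)
2689 ≠ 1681, so verification fails.

reject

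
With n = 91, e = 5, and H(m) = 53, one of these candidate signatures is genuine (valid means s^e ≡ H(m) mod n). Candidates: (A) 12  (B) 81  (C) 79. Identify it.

Candidate A: 12^5 mod 91 = 38
Candidate B: 81^5 mod 91 = 9
Candidate C: 79^5 mod 91 = 53
  → matches H(m) = 53

C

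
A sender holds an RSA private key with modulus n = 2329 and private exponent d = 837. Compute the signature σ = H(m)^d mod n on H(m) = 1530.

459

Squares mod 2329: (H(m))^1≡1530, (H(m))^2≡255, (H(m))^4≡2142, (H(m))^8≡34, (H(m))^16≡1156, (H(m))^32≡1819, (H(m))^64≡1581, (H(m))^128≡544, (H(m))^256≡153, (H(m))^512≡119
837 = 512 + 256 + 64 + 4 + 1, so (H(m))^837 ≡ 119·153·1581·2142·1530 ≡ 459 (mod 2329)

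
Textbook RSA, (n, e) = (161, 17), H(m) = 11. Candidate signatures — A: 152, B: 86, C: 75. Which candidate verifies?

Candidate A: Squares mod 161: 152^1≡152, 152^2≡81, 152^4≡121, 152^8≡151, 152^16≡100; 17 = 16 + 1, so 152^17 ≡ 100·152 ≡ 66 (mod 161)
Candidate B: Squares mod 161: 86^1≡86, 86^2≡151, 86^4≡100, 86^8≡18, 86^16≡2; 17 = 16 + 1, so 86^17 ≡ 2·86 ≡ 11 (mod 161)
  → matches H(m) = 11
Candidate C: Squares mod 161: 75^1≡75, 75^2≡151, 75^4≡100, 75^8≡18, 75^16≡2; 17 = 16 + 1, so 75^17 ≡ 2·75 ≡ 150 (mod 161)

B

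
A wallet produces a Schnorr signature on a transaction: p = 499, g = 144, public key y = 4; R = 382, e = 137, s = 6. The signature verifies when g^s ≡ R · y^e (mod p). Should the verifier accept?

g^s mod p:
144^2 = 20736 ≡ 277
144^4 ≡ 277^2 = 76729 ≡ 382
6 = 4 + 2, so 144^6 ≡ 382·277 ≡ 26 (mod 499)
R · y^e mod p:
4^2 = 16
4^4 ≡ 16^2 = 256
4^8 ≡ 256^2 = 65536 ≡ 167
4^16 ≡ 167^2 = 27889 ≡ 444
4^32 ≡ 444^2 = 197136 ≡ 31
4^64 ≡ 31^2 = 961 ≡ 462
4^128 ≡ 462^2 = 213444 ≡ 371
137 = 128 + 8 + 1, so 4^137 ≡ 371·167·4 ≡ 324 (mod 499)
382·324 = 123768 ≡ 16 (mod 499)
26 ≠ 16; the check fails.

reject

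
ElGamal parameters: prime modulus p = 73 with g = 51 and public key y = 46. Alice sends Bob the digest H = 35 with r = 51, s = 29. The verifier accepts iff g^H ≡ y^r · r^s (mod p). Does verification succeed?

passes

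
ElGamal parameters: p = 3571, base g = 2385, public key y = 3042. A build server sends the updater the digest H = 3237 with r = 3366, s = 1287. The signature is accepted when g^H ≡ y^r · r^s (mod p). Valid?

Left side g^H mod p:
2385^2 = 5688225 ≡ 3193
2385^4 ≡ 3193^2 = 10195249 ≡ 44
2385^8 ≡ 44^2 = 1936
2385^16 ≡ 1936^2 = 3748096 ≡ 2117
2385^32 ≡ 2117^2 = 4481689 ≡ 84
2385^64 ≡ 84^2 = 7056 ≡ 3485
2385^128 ≡ 3485^2 = 12145225 ≡ 254
2385^256 ≡ 254^2 = 64516 ≡ 238
2385^512 ≡ 238^2 = 56644 ≡ 3079
2385^1024 ≡ 3079^2 = 9480241 ≡ 2807
2385^2048 ≡ 2807^2 = 7879249 ≡ 1623
3237 = 2048 + 1024 + 128 + 32 + 4 + 1, so 2385^3237 ≡ 1623·2807·254·84·44·2385 ≡ 1748 (mod 3571)
Right side y^r · r^s mod p:
3042^2 = 9253764 ≡ 1303
3042^4 ≡ 1303^2 = 1697809 ≡ 1584
3042^8 ≡ 1584^2 = 2509056 ≡ 2214
3042^16 ≡ 2214^2 = 4901796 ≡ 2384
3042^32 ≡ 2384^2 = 5683456 ≡ 1995
3042^64 ≡ 1995^2 = 3980025 ≡ 1931
3042^128 ≡ 1931^2 = 3728761 ≡ 637
3042^256 ≡ 637^2 = 405769 ≡ 2246
3042^512 ≡ 2246^2 = 5044516 ≡ 2264
3042^1024 ≡ 2264^2 = 5125696 ≡ 1311
3042^2048 ≡ 1311^2 = 1718721 ≡ 1070
3366 = 2048 + 1024 + 256 + 32 + 4 + 2, so 3042^3366 ≡ 1070·1311·2246·1995·1584·1303 ≡ 3100 (mod 3571)
3366^2 = 11329956 ≡ 2744
3366^4 ≡ 2744^2 = 7529536 ≡ 1868
3366^8 ≡ 1868^2 = 3489424 ≡ 557
3366^16 ≡ 557^2 = 310249 ≡ 3143
3366^32 ≡ 3143^2 = 9878449 ≡ 1063
3366^64 ≡ 1063^2 = 1129969 ≡ 1533
3366^128 ≡ 1533^2 = 2350089 ≡ 371
3366^256 ≡ 371^2 = 137641 ≡ 1943
3366^512 ≡ 1943^2 = 3775249 ≡ 702
3366^1024 ≡ 702^2 = 492804 ≡ 6
1287 = 1024 + 256 + 4 + 2 + 1, so 3366^1287 ≡ 6·1943·1868·2744·3366 ≡ 3355 (mod 3571)
3100·3355 = 10400500 ≡ 1748 (mod 3571)
1748 ≡ 1748 (mod 3571), so the signature is genuine.

yes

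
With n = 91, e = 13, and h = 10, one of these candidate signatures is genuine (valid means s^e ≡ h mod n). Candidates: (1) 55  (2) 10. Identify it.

Candidate 1: 55^2 = 3025 ≡ 22; 55^4 ≡ 22^2 = 484 ≡ 29; 55^8 ≡ 29^2 = 841 ≡ 22; 13 = 8 + 4 + 1, so 55^13 ≡ 22·29·55 ≡ 55 (mod 91)
Candidate 2: 10^2 = 100 ≡ 9; 10^4 ≡ 9^2 = 81; 10^8 ≡ 81^2 = 6561 ≡ 9; 13 = 8 + 4 + 1, so 10^13 ≡ 9·81·10 ≡ 10 (mod 91)
  → matches h = 10

2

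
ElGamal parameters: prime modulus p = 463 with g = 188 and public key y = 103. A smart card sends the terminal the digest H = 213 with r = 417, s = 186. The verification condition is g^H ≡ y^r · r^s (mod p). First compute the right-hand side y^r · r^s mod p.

103^417 mod 463 = 78
417^186 mod 463 = 65
y^r · r^s ≡ 78·65 = 5070 ≡ 440 (mod 463)

440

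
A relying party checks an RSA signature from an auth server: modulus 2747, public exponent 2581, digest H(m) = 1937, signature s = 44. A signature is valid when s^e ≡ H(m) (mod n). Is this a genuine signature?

Squares mod 2747: s^1≡44, s^2≡1936, s^4≡1188, s^8≡2133, s^16≡657, s^32≡370, s^64≡2297, s^128≡1969, s^256≡944, s^512≡1108, s^1024≡2502, s^2048≡2338
2581 = 2048 + 512 + 16 + 4 + 1, so s^2581 ≡ 2338·1108·657·1188·44 ≡ 653 (mod 2747)
653 ≠ 1937, so verification fails.

forged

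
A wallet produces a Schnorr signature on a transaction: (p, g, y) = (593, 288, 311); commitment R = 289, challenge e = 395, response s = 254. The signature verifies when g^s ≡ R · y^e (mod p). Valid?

g^s mod p:
288^2 = 82944 ≡ 517
288^4 ≡ 517^2 = 267289 ≡ 439
288^8 ≡ 439^2 = 192721 ≡ 589
288^16 ≡ 589^2 = 346921 ≡ 16
288^32 ≡ 16^2 = 256
288^64 ≡ 256^2 = 65536 ≡ 306
288^128 ≡ 306^2 = 93636 ≡ 535
254 = 128 + 64 + 32 + 16 + 8 + 4 + 2, so 288^254 ≡ 535·306·256·16·589·439·517 ≡ 143 (mod 593)
R · y^e mod p:
311^2 = 96721 ≡ 62
311^4 ≡ 62^2 = 3844 ≡ 286
311^8 ≡ 286^2 = 81796 ≡ 555
311^16 ≡ 555^2 = 308025 ≡ 258
311^32 ≡ 258^2 = 66564 ≡ 148
311^64 ≡ 148^2 = 21904 ≡ 556
311^128 ≡ 556^2 = 309136 ≡ 183
311^256 ≡ 183^2 = 33489 ≡ 281
395 = 256 + 128 + 8 + 2 + 1, so 311^395 ≡ 281·183·555·62·311 ≡ 162 (mod 593)
289·162 = 46818 ≡ 564 (mod 593)
143 ≠ 564; the check fails.

no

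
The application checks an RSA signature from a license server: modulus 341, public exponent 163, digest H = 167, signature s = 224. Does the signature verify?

Squares mod 341: s^1≡224, s^2≡49, s^4≡14, s^8≡196, s^16≡224, s^32≡49, s^64≡14, s^128≡196
163 = 128 + 32 + 2 + 1, so s^163 ≡ 196·49·49·224 ≡ 174 (mod 341)
s^163 mod 341 = 174, but H = 167.

does not verify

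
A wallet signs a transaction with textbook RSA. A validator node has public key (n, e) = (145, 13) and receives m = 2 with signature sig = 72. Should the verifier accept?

sig^13 mod 145 = 2
sig^13 mod 145 = 2 matches m.

accept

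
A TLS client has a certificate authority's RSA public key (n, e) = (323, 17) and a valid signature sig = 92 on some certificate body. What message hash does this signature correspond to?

Squares mod 323: sig^1≡92, sig^2≡66, sig^4≡157, sig^8≡101, sig^16≡188
17 = 16 + 1, so sig^17 ≡ 188·92 ≡ 177 (mod 323)

177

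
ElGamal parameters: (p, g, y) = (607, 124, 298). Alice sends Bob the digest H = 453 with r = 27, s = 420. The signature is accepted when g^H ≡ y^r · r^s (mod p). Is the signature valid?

Left side g^H mod p:
Squares mod 607: 124^1≡124, 124^2≡201, 124^4≡339, 124^8≡198, 124^16≡356, 124^32≡480, 124^64≡347, 124^128≡223, 124^256≡562
453 = 256 + 128 + 64 + 4 + 1, so 124^453 ≡ 562·223·347·339·124 ≡ 571 (mod 607)
Right side y^r · r^s mod p:
Squares mod 607: 298^1≡298, 298^2≡182, 298^4≡346, 298^8≡137, 298^16≡559
27 = 16 + 8 + 2 + 1, so 298^27 ≡ 559·137·182·298 ≡ 268 (mod 607)
Squares mod 607: 27^1≡27, 27^2≡122, 27^4≡316, 27^8≡308, 27^16≡172, 27^32≡448, 27^64≡394, 27^128≡451, 27^256≡56
420 = 256 + 128 + 32 + 4, so 27^420 ≡ 56·451·448·316 ≡ 172 (mod 607)
268·172 = 46096 ≡ 571 (mod 607)
571 ≡ 571 (mod 607), so the signature is genuine.

valid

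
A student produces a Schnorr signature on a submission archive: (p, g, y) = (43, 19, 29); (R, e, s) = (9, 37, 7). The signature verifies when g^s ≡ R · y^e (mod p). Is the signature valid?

valid

g^s mod p:
19^7 mod 43 = 37
R · y^e mod p:
29^37 mod 43 = 28
9·28 = 252 ≡ 37 (mod 43)
37 ≡ 37 (mod 43); signature holds.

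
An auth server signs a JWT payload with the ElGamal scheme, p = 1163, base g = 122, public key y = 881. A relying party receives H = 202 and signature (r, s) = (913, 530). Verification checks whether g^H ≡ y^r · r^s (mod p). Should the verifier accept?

reject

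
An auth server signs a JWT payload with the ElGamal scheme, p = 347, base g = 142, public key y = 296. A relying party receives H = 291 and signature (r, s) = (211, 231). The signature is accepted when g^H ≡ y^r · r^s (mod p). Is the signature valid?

Left side g^H mod p:
142^2 = 20164 ≡ 38
142^4 ≡ 38^2 = 1444 ≡ 56
142^8 ≡ 56^2 = 3136 ≡ 13
142^16 ≡ 13^2 = 169
142^32 ≡ 169^2 = 28561 ≡ 107
142^64 ≡ 107^2 = 11449 ≡ 345
142^128 ≡ 345^2 = 119025 ≡ 4
142^256 ≡ 4^2 = 16
291 = 256 + 32 + 2 + 1, so 142^291 ≡ 16·107·38·142 ≡ 118 (mod 347)
Right side y^r · r^s mod p:
296^2 = 87616 ≡ 172
296^4 ≡ 172^2 = 29584 ≡ 89
296^8 ≡ 89^2 = 7921 ≡ 287
296^16 ≡ 287^2 = 82369 ≡ 130
296^32 ≡ 130^2 = 16900 ≡ 244
296^64 ≡ 244^2 = 59536 ≡ 199
296^128 ≡ 199^2 = 39601 ≡ 43
211 = 128 + 64 + 16 + 2 + 1, so 296^211 ≡ 43·199·130·172·296 ≡ 44 (mod 347)
211^2 = 44521 ≡ 105
211^4 ≡ 105^2 = 11025 ≡ 268
211^8 ≡ 268^2 = 71824 ≡ 342
211^16 ≡ 342^2 = 116964 ≡ 25
211^32 ≡ 25^2 = 625 ≡ 278
211^64 ≡ 278^2 = 77284 ≡ 250
211^128 ≡ 250^2 = 62500 ≡ 40
231 = 128 + 64 + 32 + 4 + 2 + 1, so 211^231 ≡ 40·250·278·268·105·211 ≡ 45 (mod 347)
44·45 = 1980 ≡ 245 (mod 347)
118 ≠ 245, so verification fails.

invalid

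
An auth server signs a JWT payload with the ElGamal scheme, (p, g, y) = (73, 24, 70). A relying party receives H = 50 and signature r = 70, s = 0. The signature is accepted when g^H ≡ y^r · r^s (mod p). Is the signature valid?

valid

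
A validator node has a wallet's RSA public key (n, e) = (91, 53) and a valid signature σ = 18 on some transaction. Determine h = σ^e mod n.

44

σ^2 ≡ 18^2 = 324 ≡ 51
σ^4 ≡ 51^2 = 2601 ≡ 53
σ^8 ≡ 53^2 = 2809 ≡ 79
σ^16 ≡ 79^2 = 6241 ≡ 53
σ^32 ≡ 53^2 = 2809 ≡ 79
53 = 32 + 16 + 4 + 1, so σ^53 ≡ 79·53·53·18 ≡ 44 (mod 91)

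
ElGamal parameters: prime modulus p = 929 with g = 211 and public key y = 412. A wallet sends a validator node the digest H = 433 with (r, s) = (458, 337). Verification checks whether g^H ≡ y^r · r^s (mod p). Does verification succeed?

fails

Left side g^H mod p:
211^433 mod 929 = 657
Right side y^r · r^s mod p:
412^458 mod 929 = 185
458^337 mod 929 = 430
185·430 = 79550 ≡ 585 (mod 929)
657 ≠ 585, so verification fails.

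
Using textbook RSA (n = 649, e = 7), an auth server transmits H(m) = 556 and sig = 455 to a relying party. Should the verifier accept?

Squares mod 649: sig^1≡455, sig^2≡643, sig^4≡36
7 = 4 + 2 + 1, so sig^7 ≡ 36·643·455 ≡ 368 (mod 649)
The recovered value 368 does not match the digest 556.

reject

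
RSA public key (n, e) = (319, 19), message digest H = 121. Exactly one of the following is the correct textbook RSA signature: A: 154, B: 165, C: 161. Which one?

Candidate A: Squares mod 319: 154^1≡154, 154^2≡110, 154^4≡297, 154^8≡165, 154^16≡110; 19 = 16 + 2 + 1, so 154^19 ≡ 110·110·154 ≡ 121 (mod 319)
  → matches H = 121
Candidate B: Squares mod 319: 165^1≡165, 165^2≡110, 165^4≡297, 165^8≡165, 165^16≡110; 19 = 16 + 2 + 1, so 165^19 ≡ 110·110·165 ≡ 198 (mod 319)
Candidate C: Squares mod 319: 161^1≡161, 161^2≡82, 161^4≡25, 161^8≡306, 161^16≡169; 19 = 16 + 2 + 1, so 161^19 ≡ 169·82·161 ≡ 52 (mod 319)

A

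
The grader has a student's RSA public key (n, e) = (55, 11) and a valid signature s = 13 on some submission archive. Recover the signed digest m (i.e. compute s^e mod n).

2

s^2 ≡ 13^2 = 169 ≡ 4
s^4 ≡ 4^2 = 16
s^8 ≡ 16^2 = 256 ≡ 36
11 = 8 + 2 + 1, so s^11 ≡ 36·4·13 ≡ 2 (mod 55)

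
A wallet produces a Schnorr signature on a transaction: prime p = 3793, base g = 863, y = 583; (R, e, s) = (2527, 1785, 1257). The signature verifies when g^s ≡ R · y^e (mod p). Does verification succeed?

fails

g^s mod p:
863^2 = 744769 ≡ 1341
863^4 ≡ 1341^2 = 1798281 ≡ 399
863^8 ≡ 399^2 = 159201 ≡ 3688
863^16 ≡ 3688^2 = 13601344 ≡ 3439
863^32 ≡ 3439^2 = 11826721 ≡ 147
863^64 ≡ 147^2 = 21609 ≡ 2644
863^128 ≡ 2644^2 = 6990736 ≡ 237
863^256 ≡ 237^2 = 56169 ≡ 3067
863^512 ≡ 3067^2 = 9406489 ≡ 3642
863^1024 ≡ 3642^2 = 13264164 ≡ 43
1257 = 1024 + 128 + 64 + 32 + 8 + 1, so 863^1257 ≡ 43·237·2644·147·3688·863 ≡ 2320 (mod 3793)
R · y^e mod p:
583^2 = 339889 ≡ 2312
583^4 ≡ 2312^2 = 5345344 ≡ 1007
583^8 ≡ 1007^2 = 1014049 ≡ 1318
583^16 ≡ 1318^2 = 1737124 ≡ 3723
583^32 ≡ 3723^2 = 13860729 ≡ 1107
583^64 ≡ 1107^2 = 1225449 ≡ 310
583^128 ≡ 310^2 = 96100 ≡ 1275
583^256 ≡ 1275^2 = 1625625 ≡ 2221
583^512 ≡ 2221^2 = 4932841 ≡ 1941
583^1024 ≡ 1941^2 = 3767481 ≡ 1032
1785 = 1024 + 512 + 128 + 64 + 32 + 16 + 8 + 1, so 583^1785 ≡ 1032·1941·1275·310·1107·3723·1318·583 ≡ 270 (mod 3793)
2527·270 = 682290 ≡ 3343 (mod 3793)
2320 ≠ 3343; the check fails.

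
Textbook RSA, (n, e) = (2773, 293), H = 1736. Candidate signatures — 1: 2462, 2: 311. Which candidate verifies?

2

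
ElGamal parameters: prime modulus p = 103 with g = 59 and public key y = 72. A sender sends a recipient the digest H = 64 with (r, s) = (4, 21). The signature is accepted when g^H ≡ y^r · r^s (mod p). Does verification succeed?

fails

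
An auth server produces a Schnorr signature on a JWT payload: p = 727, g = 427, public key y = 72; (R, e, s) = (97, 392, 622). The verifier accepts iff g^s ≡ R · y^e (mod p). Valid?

yes

g^s mod p:
427^622 mod 727 = 104
R · y^e mod p:
72^392 mod 727 = 106
97·106 = 10282 ≡ 104 (mod 727)
104 ≡ 104 (mod 727); signature holds.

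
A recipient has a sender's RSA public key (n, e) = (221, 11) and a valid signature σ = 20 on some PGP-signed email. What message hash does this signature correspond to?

41

σ^2 ≡ 20^2 = 400 ≡ 179
σ^4 ≡ 179^2 = 32041 ≡ 217
σ^8 ≡ 217^2 = 47089 ≡ 16
11 = 8 + 2 + 1, so σ^11 ≡ 16·179·20 ≡ 41 (mod 221)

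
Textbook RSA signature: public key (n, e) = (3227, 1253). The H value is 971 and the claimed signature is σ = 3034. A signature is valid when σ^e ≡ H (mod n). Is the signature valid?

Squares mod 3227: σ^1≡3034, σ^2≡1752, σ^4≡627, σ^8≡2662, σ^16≡2979, σ^32≡191, σ^64≡984, σ^128≡156, σ^256≡1747, σ^512≡2494, σ^1024≡1607
1253 = 1024 + 128 + 64 + 32 + 4 + 1, so σ^1253 ≡ 1607·156·984·191·627·3034 ≡ 971 (mod 3227)
σ^1253 mod 3227 = 971 matches H.

valid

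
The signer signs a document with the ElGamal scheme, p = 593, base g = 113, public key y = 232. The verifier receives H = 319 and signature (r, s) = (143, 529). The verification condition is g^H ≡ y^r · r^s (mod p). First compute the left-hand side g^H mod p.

452

Squares mod 593: 113^1≡113, 113^2≡316, 113^4≡232, 113^8≡454, 113^16≡345, 113^32≡425, 113^64≡353, 113^128≡79, 113^256≡311
319 = 256 + 32 + 16 + 8 + 4 + 2 + 1, so 113^319 ≡ 311·425·345·454·232·316·113 ≡ 452 (mod 593)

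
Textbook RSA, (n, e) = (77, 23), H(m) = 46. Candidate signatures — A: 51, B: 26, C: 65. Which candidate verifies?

A

Candidate A: Squares mod 77: 51^1≡51, 51^2≡60, 51^4≡58, 51^8≡53, 51^16≡37; 23 = 16 + 4 + 2 + 1, so 51^23 ≡ 37·58·60·51 ≡ 46 (mod 77)
  → matches H(m) = 46
Candidate B: Squares mod 77: 26^1≡26, 26^2≡60, 26^4≡58, 26^8≡53, 26^16≡37; 23 = 16 + 4 + 2 + 1, so 26^23 ≡ 37·58·60·26 ≡ 31 (mod 77)
Candidate C: Squares mod 77: 65^1≡65, 65^2≡67, 65^4≡23, 65^8≡67, 65^16≡23; 23 = 16 + 4 + 2 + 1, so 65^23 ≡ 23·23·67·65 ≡ 32 (mod 77)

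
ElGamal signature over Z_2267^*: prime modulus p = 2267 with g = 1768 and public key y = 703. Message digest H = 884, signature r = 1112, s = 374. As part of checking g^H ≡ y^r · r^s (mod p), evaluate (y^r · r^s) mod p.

Squares mod 2267: 703^1≡703, 703^2≡3, 703^4≡9, 703^8≡81, 703^16≡2027, 703^32≡925, 703^64≡966, 703^128≡1419, 703^256≡465, 703^512≡860, 703^1024≡558
1112 = 1024 + 64 + 16 + 8, so 703^1112 ≡ 558·966·2027·81 ≡ 2173 (mod 2267)
Squares mod 2267: 1112^1≡1112, 1112^2≡1029, 1112^4≡152, 1112^8≡434, 1112^16≡195, 1112^32≡1753, 1112^64≡1224, 1112^128≡1956, 1112^256≡1507
374 = 256 + 64 + 32 + 16 + 4 + 2, so 1112^374 ≡ 1507·1224·1753·195·152·1029 ≡ 652 (mod 2267)
y^r · r^s ≡ 2173·652 = 1416796 ≡ 2188 (mod 2267)

2188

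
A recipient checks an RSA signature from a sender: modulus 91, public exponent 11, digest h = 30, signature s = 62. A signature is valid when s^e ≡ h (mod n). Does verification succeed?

fails

s^11 mod 91 = 69
The recovered value 69 does not match the digest 30.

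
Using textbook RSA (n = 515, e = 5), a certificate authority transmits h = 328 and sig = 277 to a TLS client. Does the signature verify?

sig^5 mod 515 = 187
187 ≠ 328, so verification fails.

does not verify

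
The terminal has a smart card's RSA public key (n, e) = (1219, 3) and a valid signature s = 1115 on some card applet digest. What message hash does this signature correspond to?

Squares mod 1219: s^1≡1115, s^2≡1064
3 = 2 + 1, so s^3 ≡ 1064·1115 ≡ 273 (mod 1219)

273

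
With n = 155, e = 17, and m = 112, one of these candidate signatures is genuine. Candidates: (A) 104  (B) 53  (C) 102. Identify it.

C

Candidate A: Squares mod 155: 104^1≡104, 104^2≡121, 104^4≡71, 104^8≡81, 104^16≡51; 17 = 16 + 1, so 104^17 ≡ 51·104 ≡ 34 (mod 155)
Candidate B: Squares mod 155: 53^1≡53, 53^2≡19, 53^4≡51, 53^8≡121, 53^16≡71; 17 = 16 + 1, so 53^17 ≡ 71·53 ≡ 43 (mod 155)
Candidate C: Squares mod 155: 102^1≡102, 102^2≡19, 102^4≡51, 102^8≡121, 102^16≡71; 17 = 16 + 1, so 102^17 ≡ 71·102 ≡ 112 (mod 155)
  → matches m = 112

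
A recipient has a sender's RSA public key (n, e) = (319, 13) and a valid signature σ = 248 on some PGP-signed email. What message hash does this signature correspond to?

194

σ^13 mod 319 = 194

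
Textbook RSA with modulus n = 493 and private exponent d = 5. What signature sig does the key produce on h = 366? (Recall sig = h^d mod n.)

450

h^2 ≡ 366^2 = 133956 ≡ 353
h^4 ≡ 353^2 = 124609 ≡ 373
5 = 4 + 1, so h^5 ≡ 373·366 ≡ 450 (mod 493)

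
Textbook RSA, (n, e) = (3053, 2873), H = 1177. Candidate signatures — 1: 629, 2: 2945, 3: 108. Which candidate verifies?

Candidate 1: Squares mod 3053: 629^1≡629, 629^2≡1804, 629^4≡2971, 629^8≡618, 629^16≡299, 629^32≡864, 629^64≡1564, 629^128≡643, 629^256≡1294, 629^512≡1392, 629^1024≡2062, 629^2048≡2068; 2873 = 2048 + 512 + 256 + 32 + 16 + 8 + 1, so 629^2873 ≡ 2068·1392·1294·864·299·618·629 ≡ 2053 (mod 3053)
Candidate 2: Squares mod 3053: 2945^1≡2945, 2945^2≡2505, 2945^4≡1110, 2945^8≡1741, 2945^16≡2505, 2945^32≡1110, 2945^64≡1741, 2945^128≡2505, 2945^256≡1110, 2945^512≡1741, 2945^1024≡2505, 2945^2048≡1110; 2873 = 2048 + 512 + 256 + 32 + 16 + 8 + 1, so 2945^2873 ≡ 1110·1741·1110·1110·2505·1741·2945 ≡ 1177 (mod 3053)
  → matches H = 1177
Candidate 3: Squares mod 3053: 108^1≡108, 108^2≡2505, 108^4≡1110, 108^8≡1741, 108^16≡2505, 108^32≡1110, 108^64≡1741, 108^128≡2505, 108^256≡1110, 108^512≡1741, 108^1024≡2505, 108^2048≡1110; 2873 = 2048 + 512 + 256 + 32 + 16 + 8 + 1, so 108^2873 ≡ 1110·1741·1110·1110·2505·1741·108 ≡ 1876 (mod 3053)

2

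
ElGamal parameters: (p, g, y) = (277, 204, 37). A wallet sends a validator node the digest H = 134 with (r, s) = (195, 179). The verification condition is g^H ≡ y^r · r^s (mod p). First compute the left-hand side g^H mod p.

113

204^2 = 41616 ≡ 66
204^4 ≡ 66^2 = 4356 ≡ 201
204^8 ≡ 201^2 = 40401 ≡ 236
204^16 ≡ 236^2 = 55696 ≡ 19
204^32 ≡ 19^2 = 361 ≡ 84
204^64 ≡ 84^2 = 7056 ≡ 131
204^128 ≡ 131^2 = 17161 ≡ 264
134 = 128 + 4 + 2, so 204^134 ≡ 264·201·66 ≡ 113 (mod 277)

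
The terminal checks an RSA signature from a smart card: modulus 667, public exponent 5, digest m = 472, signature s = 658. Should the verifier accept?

s^2 ≡ 658^2 = 432964 ≡ 81
s^4 ≡ 81^2 = 6561 ≡ 558
5 = 4 + 1, so s^5 ≡ 558·658 ≡ 314 (mod 667)
s^5 mod 667 = 314, but m = 472.

reject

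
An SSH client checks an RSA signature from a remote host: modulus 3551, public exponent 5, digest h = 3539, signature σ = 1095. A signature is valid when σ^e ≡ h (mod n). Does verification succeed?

passes

σ^5 mod 3551 = 3539
Since 3539 equals the digest 3539, verification succeeds.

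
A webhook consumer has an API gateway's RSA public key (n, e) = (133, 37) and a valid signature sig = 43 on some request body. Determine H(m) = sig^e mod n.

Squares mod 133: sig^1≡43, sig^2≡120, sig^4≡36, sig^8≡99, sig^16≡92, sig^32≡85
37 = 32 + 4 + 1, so sig^37 ≡ 85·36·43 ≡ 43 (mod 133)

43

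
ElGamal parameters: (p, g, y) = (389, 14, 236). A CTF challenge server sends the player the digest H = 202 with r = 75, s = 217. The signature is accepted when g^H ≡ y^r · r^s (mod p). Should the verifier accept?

Left side g^H mod p:
14^2 = 196
14^4 ≡ 196^2 = 38416 ≡ 294
14^8 ≡ 294^2 = 86436 ≡ 78
14^16 ≡ 78^2 = 6084 ≡ 249
14^32 ≡ 249^2 = 62001 ≡ 150
14^64 ≡ 150^2 = 22500 ≡ 327
14^128 ≡ 327^2 = 106929 ≡ 343
202 = 128 + 64 + 8 + 2, so 14^202 ≡ 343·327·78·196 ≡ 311 (mod 389)
Right side y^r · r^s mod p:
236^2 = 55696 ≡ 69
236^4 ≡ 69^2 = 4761 ≡ 93
236^8 ≡ 93^2 = 8649 ≡ 91
236^16 ≡ 91^2 = 8281 ≡ 112
236^32 ≡ 112^2 = 12544 ≡ 96
236^64 ≡ 96^2 = 9216 ≡ 269
75 = 64 + 8 + 2 + 1, so 236^75 ≡ 269·91·69·236 ≡ 345 (mod 389)
75^2 = 5625 ≡ 179
75^4 ≡ 179^2 = 32041 ≡ 143
75^8 ≡ 143^2 = 20449 ≡ 221
75^16 ≡ 221^2 = 48841 ≡ 216
75^32 ≡ 216^2 = 46656 ≡ 365
75^64 ≡ 365^2 = 133225 ≡ 187
75^128 ≡ 187^2 = 34969 ≡ 348
217 = 128 + 64 + 16 + 8 + 1, so 75^217 ≡ 348·187·216·221·75 ≡ 266 (mod 389)
345·266 = 91770 ≡ 355 (mod 389)
311 ≠ 355, so verification fails.

reject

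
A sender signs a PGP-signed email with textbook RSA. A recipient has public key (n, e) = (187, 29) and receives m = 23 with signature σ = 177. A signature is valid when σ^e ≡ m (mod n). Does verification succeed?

passes

σ^2 ≡ 177^2 = 31329 ≡ 100
σ^4 ≡ 100^2 = 10000 ≡ 89
σ^8 ≡ 89^2 = 7921 ≡ 67
σ^16 ≡ 67^2 = 4489 ≡ 1
29 = 16 + 8 + 4 + 1, so σ^29 ≡ 1·67·89·177 ≡ 23 (mod 187)
σ^29 mod 187 = 23 matches m.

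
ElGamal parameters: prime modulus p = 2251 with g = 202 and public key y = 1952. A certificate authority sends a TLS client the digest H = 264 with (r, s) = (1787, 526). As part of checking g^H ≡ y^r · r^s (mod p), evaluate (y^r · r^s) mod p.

1125

Squares mod 2251: 1952^1≡1952, 1952^2≡1612, 1952^4≡890, 1952^8≡1999, 1952^16≡476, 1952^32≡1476, 1952^64≡1859, 1952^128≡596, 1952^256≡1809, 1952^512≡1778, 1952^1024≡880
1787 = 1024 + 512 + 128 + 64 + 32 + 16 + 8 + 2 + 1, so 1952^1787 ≡ 880·1778·596·1859·1476·476·1999·1612·1952 ≡ 1685 (mod 2251)
Squares mod 2251: 1787^1≡1787, 1787^2≡1451, 1787^4≡716, 1787^8≡1679, 1787^16≡789, 1787^32≡1245, 1787^64≡1337, 1787^128≡275, 1787^256≡1342, 1787^512≡164
526 = 512 + 8 + 4 + 2, so 1787^526 ≡ 164·1679·716·1451 ≡ 2078 (mod 2251)
y^r · r^s ≡ 1685·2078 = 3501430 ≡ 1125 (mod 2251)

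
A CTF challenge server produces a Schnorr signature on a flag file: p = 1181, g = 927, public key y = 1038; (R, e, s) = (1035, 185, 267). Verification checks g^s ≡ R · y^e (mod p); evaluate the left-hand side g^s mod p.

927^267 mod 1181 = 955

955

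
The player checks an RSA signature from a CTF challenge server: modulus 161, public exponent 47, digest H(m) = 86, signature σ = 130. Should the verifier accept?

accept

σ^2 ≡ 130^2 = 16900 ≡ 156
σ^4 ≡ 156^2 = 24336 ≡ 25
σ^8 ≡ 25^2 = 625 ≡ 142
σ^16 ≡ 142^2 = 20164 ≡ 39
σ^32 ≡ 39^2 = 1521 ≡ 72
47 = 32 + 8 + 4 + 2 + 1, so σ^47 ≡ 72·142·25·156·130 ≡ 86 (mod 161)
Since 86 equals the digest 86, verification succeeds.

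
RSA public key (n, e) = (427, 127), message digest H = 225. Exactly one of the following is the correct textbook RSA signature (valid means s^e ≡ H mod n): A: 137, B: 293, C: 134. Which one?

Candidate A: Squares mod 427: 137^1≡137, 137^2≡408, 137^4≡361, 137^8≡86, 137^16≡137, 137^32≡408, 137^64≡361; 127 = 64 + 32 + 16 + 8 + 4 + 2 + 1, so 137^127 ≡ 361·408·137·86·361·408·137 ≡ 144 (mod 427)
Candidate B: Squares mod 427: 293^1≡293, 293^2≡22, 293^4≡57, 293^8≡260, 293^16≡134, 293^32≡22, 293^64≡57; 127 = 64 + 32 + 16 + 8 + 4 + 2 + 1, so 293^127 ≡ 57·22·134·260·57·22·293 ≡ 202 (mod 427)
Candidate C: Squares mod 427: 134^1≡134, 134^2≡22, 134^4≡57, 134^8≡260, 134^16≡134, 134^32≡22, 134^64≡57; 127 = 64 + 32 + 16 + 8 + 4 + 2 + 1, so 134^127 ≡ 57·22·134·260·57·22·134 ≡ 225 (mod 427)
  → matches H = 225

C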